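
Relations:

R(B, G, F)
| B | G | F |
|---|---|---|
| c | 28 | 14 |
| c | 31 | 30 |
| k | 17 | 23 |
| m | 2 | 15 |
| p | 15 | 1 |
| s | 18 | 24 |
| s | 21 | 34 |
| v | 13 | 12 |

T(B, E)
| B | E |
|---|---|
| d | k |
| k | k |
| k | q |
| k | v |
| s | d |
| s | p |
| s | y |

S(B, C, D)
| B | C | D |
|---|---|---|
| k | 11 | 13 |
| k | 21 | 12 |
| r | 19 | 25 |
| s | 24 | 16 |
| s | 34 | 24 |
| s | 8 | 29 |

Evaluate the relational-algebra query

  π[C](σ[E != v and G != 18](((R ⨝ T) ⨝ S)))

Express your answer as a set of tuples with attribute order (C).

Joining R and T on B yields {(k, 17, 23, k), (k, 17, 23, q), (k, 17, 23, v), (s, 18, 24, d), (s, 18, 24, p), (s, 18, 24, y), (s, 21, 34, d), (s, 21, 34, p), (s, 21, 34, y)}.
Joining (R ⨝ T) and S on B yields {(k, 17, 23, k, 11, 13), (k, 17, 23, k, 21, 12), (k, 17, 23, q, 11, 13), (k, 17, 23, q, 21, 12), (k, 17, 23, v, 11, 13), (k, 17, 23, v, 21, 12), (s, 18, 24, d, 24, 16), (s, 18, 24, d, 34, 24), (s, 18, 24, d, 8, 29), (s, 18, 24, p, 24, 16), (s, 18, 24, p, 34, 24), (s, 18, 24, p, 8, 29), (s, 18, 24, y, 24, 16), (s, 18, 24, y, 34, 24), (s, 18, 24, y, 8, 29), (s, 21, 34, d, 24, 16), (s, 21, 34, d, 34, 24), (s, 21, 34, d, 8, 29), (s, 21, 34, p, 24, 16), (s, 21, 34, p, 34, 24), (s, 21, 34, p, 8, 29), (s, 21, 34, y, 24, 16), (s, 21, 34, y, 34, 24), (s, 21, 34, y, 8, 29)}.
Apply σ_{E != v and G != 18}; surviving tuples: {(k, 17, 23, k, 11, 13), (k, 17, 23, k, 21, 12), (k, 17, 23, q, 11, 13), (k, 17, 23, q, 21, 12), (s, 21, 34, d, 24, 16), (s, 21, 34, d, 34, 24), (s, 21, 34, d, 8, 29), (s, 21, 34, p, 24, 16), (s, 21, 34, p, 34, 24), (s, 21, 34, p, 8, 29), (s, 21, 34, y, 24, 16), (s, 21, 34, y, 34, 24), (s, 21, 34, y, 8, 29)}
Projecting to C (8 duplicate(s) eliminated): {11, 21, 24, 34, 8}

{11, 21, 24, 34, 8}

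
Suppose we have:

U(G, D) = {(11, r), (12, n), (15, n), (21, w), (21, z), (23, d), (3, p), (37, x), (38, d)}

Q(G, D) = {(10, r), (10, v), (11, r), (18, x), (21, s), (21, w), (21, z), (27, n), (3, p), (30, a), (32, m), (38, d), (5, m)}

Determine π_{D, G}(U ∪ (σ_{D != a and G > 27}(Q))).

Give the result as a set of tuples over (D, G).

σ[D != a and G > 27]: keep tuples satisfying D != a and G > 27 → {(32, m), (38, d)}
Taking the union: {(11, r), (12, n), (15, n), (21, w), (21, z), (23, d), (3, p), (32, m), (37, x), (38, d)}
π_{D, G} gives {(d, 23), (d, 38), (m, 32), (n, 12), (n, 15), (p, 3), (r, 11), (w, 21), (x, 37), (z, 21)}.

{(d, 23), (d, 38), (m, 32), (n, 12), (n, 15), (p, 3), (r, 11), (w, 21), (x, 37), (z, 21)}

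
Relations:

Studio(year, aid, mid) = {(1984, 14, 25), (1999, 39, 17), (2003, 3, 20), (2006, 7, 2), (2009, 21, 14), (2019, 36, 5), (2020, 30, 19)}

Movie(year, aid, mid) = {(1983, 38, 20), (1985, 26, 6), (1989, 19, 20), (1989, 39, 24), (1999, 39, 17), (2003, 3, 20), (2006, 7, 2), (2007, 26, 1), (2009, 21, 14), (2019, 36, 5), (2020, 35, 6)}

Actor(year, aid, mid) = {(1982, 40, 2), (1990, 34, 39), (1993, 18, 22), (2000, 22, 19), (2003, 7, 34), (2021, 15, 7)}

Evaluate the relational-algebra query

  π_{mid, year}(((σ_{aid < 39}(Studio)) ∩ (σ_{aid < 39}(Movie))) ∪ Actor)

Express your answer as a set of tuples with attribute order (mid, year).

{(14, 2009), (19, 2000), (2, 1982), (2, 2006), (20, 2003), (22, 1993), (34, 2003), (39, 1990), (5, 2019), (7, 2021)}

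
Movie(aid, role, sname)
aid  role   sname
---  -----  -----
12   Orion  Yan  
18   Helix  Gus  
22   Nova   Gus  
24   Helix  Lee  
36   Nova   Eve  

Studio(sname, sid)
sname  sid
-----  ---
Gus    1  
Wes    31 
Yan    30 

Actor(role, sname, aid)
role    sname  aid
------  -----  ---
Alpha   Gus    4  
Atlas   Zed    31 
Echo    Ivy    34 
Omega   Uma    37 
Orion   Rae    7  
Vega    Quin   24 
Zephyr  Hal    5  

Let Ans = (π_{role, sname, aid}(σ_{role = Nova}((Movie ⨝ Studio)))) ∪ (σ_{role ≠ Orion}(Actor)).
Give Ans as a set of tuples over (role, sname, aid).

{(Alpha, Gus, 4), (Atlas, Zed, 31), (Echo, Ivy, 34), (Nova, Gus, 22), (Omega, Uma, 37), (Vega, Quin, 24), (Zephyr, Hal, 5)}

Joining Movie and Studio on sname yields {(12, Orion, Yan, 30), (18, Helix, Gus, 1), (22, Nova, Gus, 1)}.
Filtering on role = Nova leaves {(22, Nova, Gus, 1)}.
π_{role, sname, aid} gives {(Nova, Gus, 22)}.
Filtering on role ≠ Orion leaves {(Alpha, Gus, 4), (Atlas, Zed, 31), (Echo, Ivy, 34), (Omega, Uma, 37), (Vega, Quin, 24), (Zephyr, Hal, 5)}.
Set union of the two operands is {(Alpha, Gus, 4), (Atlas, Zed, 31), (Echo, Ivy, 34), (Nova, Gus, 22), (Omega, Uma, 37), (Vega, Quin, 24), (Zephyr, Hal, 5)}.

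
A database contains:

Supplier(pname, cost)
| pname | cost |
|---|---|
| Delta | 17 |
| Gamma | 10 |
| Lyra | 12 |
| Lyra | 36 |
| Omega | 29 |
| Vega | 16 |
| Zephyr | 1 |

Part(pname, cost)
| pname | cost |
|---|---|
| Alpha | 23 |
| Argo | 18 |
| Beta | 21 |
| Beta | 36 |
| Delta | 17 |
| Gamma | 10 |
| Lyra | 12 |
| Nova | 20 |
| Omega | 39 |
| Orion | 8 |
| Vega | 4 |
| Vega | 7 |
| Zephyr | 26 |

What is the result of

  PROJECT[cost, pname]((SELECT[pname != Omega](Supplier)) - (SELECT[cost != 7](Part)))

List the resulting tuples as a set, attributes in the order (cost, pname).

σ[pname != Omega]: keep tuples satisfying pname != Omega → {(Delta, 17), (Gamma, 10), (Lyra, 12), (Lyra, 36), (Vega, 16), (Zephyr, 1)}
σ[cost != 7]: keep tuples satisfying cost != 7 → {(Alpha, 23), (Argo, 18), (Beta, 21), (Beta, 36), (Delta, 17), (Gamma, 10), (Lyra, 12), (Nova, 20), (Omega, 39), (Orion, 8), (Vega, 4), (Zephyr, 26)}
Set difference of the two operands is {(Lyra, 36), (Vega, 16), (Zephyr, 1)}.
π_{cost, pname} gives {(1, Zephyr), (16, Vega), (36, Lyra)}.

{(1, Zephyr), (16, Vega), (36, Lyra)}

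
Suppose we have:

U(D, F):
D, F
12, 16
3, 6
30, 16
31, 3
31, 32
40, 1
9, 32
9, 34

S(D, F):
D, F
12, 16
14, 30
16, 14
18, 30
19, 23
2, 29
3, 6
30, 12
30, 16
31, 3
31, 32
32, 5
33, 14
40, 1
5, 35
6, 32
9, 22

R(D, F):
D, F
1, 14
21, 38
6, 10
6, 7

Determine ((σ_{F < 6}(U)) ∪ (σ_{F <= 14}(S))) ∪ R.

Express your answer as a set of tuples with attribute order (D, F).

{(1, 14), (16, 14), (21, 38), (3, 6), (30, 12), (31, 3), (32, 5), (33, 14), (40, 1), (6, 10), (6, 7)}

Apply σ_{F < 6}; surviving tuples: {(31, 3), (40, 1)}
Apply σ_{F <= 14}; surviving tuples: {(16, 14), (3, 6), (30, 12), (31, 3), (32, 5), (33, 14), (40, 1)}
Union: {(31, 3), (40, 1)} with {(16, 14), (3, 6), (30, 12), (31, 3), (32, 5), (33, 14), (40, 1)} → {(16, 14), (3, 6), (30, 12), (31, 3), (32, 5), (33, 14), (40, 1)}
Union: {(16, 14), (3, 6), (30, 12), (31, 3), (32, 5), (33, 14), (40, 1)} with {(1, 14), (21, 38), (6, 10), (6, 7)} → {(1, 14), (16, 14), (21, 38), (3, 6), (30, 12), (31, 3), (32, 5), (33, 14), (40, 1), (6, 10), (6, 7)}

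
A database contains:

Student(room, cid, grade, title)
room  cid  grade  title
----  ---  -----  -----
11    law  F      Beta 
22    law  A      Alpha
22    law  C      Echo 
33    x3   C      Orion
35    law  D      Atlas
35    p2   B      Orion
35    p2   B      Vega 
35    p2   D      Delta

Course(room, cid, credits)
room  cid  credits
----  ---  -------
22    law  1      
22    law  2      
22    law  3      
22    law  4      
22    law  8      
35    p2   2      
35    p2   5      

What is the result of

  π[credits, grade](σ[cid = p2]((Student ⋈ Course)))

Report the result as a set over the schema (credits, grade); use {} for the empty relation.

Student ⋈ Course (natural join on room, cid): {(22, law, A, Alpha, 1), (22, law, A, Alpha, 2), (22, law, A, Alpha, 3), (22, law, A, Alpha, 4), (22, law, A, Alpha, 8), (22, law, C, Echo, 1), (22, law, C, Echo, 2), (22, law, C, Echo, 3), (22, law, C, Echo, 4), (22, law, C, Echo, 8), (35, p2, B, Orion, 2), (35, p2, B, Orion, 5), (35, p2, B, Vega, 2), (35, p2, B, Vega, 5), (35, p2, D, Delta, 2), (35, p2, D, Delta, 5)}
Filtering on cid = p2 leaves {(35, p2, B, Orion, 2), (35, p2, B, Orion, 5), (35, p2, B, Vega, 2), (35, p2, B, Vega, 5), (35, p2, D, Delta, 2), (35, p2, D, Delta, 5)}.
π_{credits, grade} gives {(2, B), (2, D), (5, B), (5, D)} (2 duplicate(s) eliminated).

{(2, B), (2, D), (5, B), (5, D)}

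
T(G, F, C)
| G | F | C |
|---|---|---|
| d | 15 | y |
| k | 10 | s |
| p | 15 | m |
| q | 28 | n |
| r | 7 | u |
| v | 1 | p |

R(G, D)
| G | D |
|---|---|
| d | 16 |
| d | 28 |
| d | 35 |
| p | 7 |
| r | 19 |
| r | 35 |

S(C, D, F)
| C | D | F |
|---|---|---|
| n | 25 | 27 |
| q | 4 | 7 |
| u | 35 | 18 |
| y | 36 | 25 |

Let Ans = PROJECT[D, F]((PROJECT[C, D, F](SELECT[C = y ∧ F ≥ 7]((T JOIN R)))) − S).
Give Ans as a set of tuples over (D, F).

T ⋈ R (natural join on G): {(d, 15, y, 16), (d, 15, y, 28), (d, 15, y, 35), (p, 15, m, 7), (r, 7, u, 19), (r, 7, u, 35)}
σ[C = y ∧ F ≥ 7]: keep tuples satisfying C = y ∧ F ≥ 7 → {(d, 15, y, 16), (d, 15, y, 28), (d, 15, y, 35)}
π_{C, D, F} gives {(y, 16, 15), (y, 28, 15), (y, 35, 15)}.
Taking the difference: {(y, 16, 15), (y, 28, 15), (y, 35, 15)}
π_{D, F} gives {(16, 15), (28, 15), (35, 15)}.

{(16, 15), (28, 15), (35, 15)}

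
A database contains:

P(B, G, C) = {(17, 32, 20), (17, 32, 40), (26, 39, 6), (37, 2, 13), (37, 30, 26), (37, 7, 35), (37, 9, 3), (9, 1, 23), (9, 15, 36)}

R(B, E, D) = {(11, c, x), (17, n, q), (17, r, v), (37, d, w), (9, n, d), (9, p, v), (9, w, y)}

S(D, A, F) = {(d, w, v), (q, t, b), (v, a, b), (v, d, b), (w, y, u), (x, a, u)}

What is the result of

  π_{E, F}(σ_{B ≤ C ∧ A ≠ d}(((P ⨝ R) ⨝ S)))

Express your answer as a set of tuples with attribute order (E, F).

{(n, b), (n, v), (p, b), (r, b)}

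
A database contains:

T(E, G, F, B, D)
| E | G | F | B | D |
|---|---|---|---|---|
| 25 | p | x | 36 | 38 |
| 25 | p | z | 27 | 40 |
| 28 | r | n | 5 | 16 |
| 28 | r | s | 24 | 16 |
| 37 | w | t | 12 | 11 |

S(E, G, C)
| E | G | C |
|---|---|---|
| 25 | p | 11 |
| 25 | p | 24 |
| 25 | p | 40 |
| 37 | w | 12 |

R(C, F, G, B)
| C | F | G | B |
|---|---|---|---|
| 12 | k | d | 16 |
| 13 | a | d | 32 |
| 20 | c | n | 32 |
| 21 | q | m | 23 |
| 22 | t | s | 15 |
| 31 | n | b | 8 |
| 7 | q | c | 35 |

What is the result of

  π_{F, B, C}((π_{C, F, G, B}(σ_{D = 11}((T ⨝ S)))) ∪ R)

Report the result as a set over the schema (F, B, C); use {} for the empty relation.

{(a, 32, 13), (c, 32, 20), (k, 16, 12), (n, 8, 31), (q, 23, 21), (q, 35, 7), (t, 12, 12), (t, 15, 22)}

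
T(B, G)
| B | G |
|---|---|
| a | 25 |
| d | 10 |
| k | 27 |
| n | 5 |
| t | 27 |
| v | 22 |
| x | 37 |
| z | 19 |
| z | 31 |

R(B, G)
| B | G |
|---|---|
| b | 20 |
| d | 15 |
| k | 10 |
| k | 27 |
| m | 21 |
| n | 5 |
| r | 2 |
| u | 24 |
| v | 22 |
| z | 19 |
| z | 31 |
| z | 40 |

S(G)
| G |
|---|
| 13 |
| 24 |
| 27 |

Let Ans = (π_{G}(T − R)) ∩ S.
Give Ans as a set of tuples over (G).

{27}

Difference: {(a, 25), (d, 10), (k, 27), (n, 5), (t, 27), (v, 22), (x, 37), (z, 19), (z, 31)} with {(b, 20), (d, 15), (k, 10), (k, 27), (m, 21), (n, 5), (r, 2), (u, 24), (v, 22), (z, 19), (z, 31), (z, 40)} → {(a, 25), (d, 10), (t, 27), (x, 37)}
π[G]: project onto (G) → {10, 25, 27, 37}
Intersection: {10, 25, 27, 37} with {13, 24, 27} → {27}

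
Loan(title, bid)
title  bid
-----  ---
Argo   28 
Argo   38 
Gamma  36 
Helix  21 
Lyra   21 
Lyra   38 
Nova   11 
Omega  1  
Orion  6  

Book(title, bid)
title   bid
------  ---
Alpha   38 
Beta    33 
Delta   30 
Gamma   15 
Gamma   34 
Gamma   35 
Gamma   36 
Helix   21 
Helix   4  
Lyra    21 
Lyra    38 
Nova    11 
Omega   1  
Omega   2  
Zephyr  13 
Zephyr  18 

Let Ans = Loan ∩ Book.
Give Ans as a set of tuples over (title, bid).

{(Gamma, 36), (Helix, 21), (Lyra, 21), (Lyra, 38), (Nova, 11), (Omega, 1)}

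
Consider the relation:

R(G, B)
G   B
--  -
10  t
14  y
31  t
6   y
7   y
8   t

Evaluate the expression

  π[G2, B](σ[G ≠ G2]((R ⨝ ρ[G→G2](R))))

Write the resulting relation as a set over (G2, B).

{(10, t), (14, y), (31, t), (6, y), (7, y), (8, t)}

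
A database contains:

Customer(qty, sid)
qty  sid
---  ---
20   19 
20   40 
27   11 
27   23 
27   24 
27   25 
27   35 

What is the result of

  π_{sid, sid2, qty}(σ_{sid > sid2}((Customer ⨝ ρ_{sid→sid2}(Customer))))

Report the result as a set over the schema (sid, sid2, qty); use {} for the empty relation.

{(23, 11, 27), (24, 11, 27), (24, 23, 27), (25, 11, 27), (25, 23, 27), (25, 24, 27), (35, 11, 27), (35, 23, 27), (35, 24, 27), (35, 25, 27), (40, 19, 20)}

ρ[sid→sid2]: schema becomes (qty, sid2); tuples unchanged.
Natural join on qty: {(20, 19, 19), (20, 19, 40), (20, 40, 19), (20, 40, 40), (27, 11, 11), (27, 11, 23), (27, 11, 24), (27, 11, 25), (27, 11, 35), (27, 23, 11), (27, 23, 23), (27, 23, 24), (27, 23, 25), (27, 23, 35), (27, 24, 11), (27, 24, 23), (27, 24, 24), (27, 24, 25), (27, 24, 35), (27, 25, 11), (27, 25, 23), (27, 25, 24), (27, 25, 25), (27, 25, 35), (27, 35, 11), (27, 35, 23), (27, 35, 24), (27, 35, 25), (27, 35, 35)}
Filtering on sid > sid2 leaves {(20, 40, 19), (27, 23, 11), (27, 24, 11), (27, 24, 23), (27, 25, 11), (27, 25, 23), (27, 25, 24), (27, 35, 11), (27, 35, 23), (27, 35, 24), (27, 35, 25)}.
Projecting to sid, sid2, qty: {(23, 11, 27), (24, 11, 27), (24, 23, 27), (25, 11, 27), (25, 23, 27), (25, 24, 27), (35, 11, 27), (35, 23, 27), (35, 24, 27), (35, 25, 27), (40, 19, 20)}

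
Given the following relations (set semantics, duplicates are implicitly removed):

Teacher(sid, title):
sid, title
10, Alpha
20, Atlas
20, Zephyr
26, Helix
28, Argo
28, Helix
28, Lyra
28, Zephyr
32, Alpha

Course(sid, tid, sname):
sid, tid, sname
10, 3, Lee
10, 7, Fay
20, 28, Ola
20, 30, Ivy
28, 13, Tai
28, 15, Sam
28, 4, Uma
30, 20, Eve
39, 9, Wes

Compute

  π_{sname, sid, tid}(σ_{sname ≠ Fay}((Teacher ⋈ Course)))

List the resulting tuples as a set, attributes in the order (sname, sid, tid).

{(Ivy, 20, 30), (Lee, 10, 3), (Ola, 20, 28), (Sam, 28, 15), (Tai, 28, 13), (Uma, 28, 4)}

Natural join on sid: {(10, Alpha, 3, Lee), (10, Alpha, 7, Fay), (20, Atlas, 28, Ola), (20, Atlas, 30, Ivy), (20, Zephyr, 28, Ola), (20, Zephyr, 30, Ivy), (28, Argo, 13, Tai), (28, Argo, 15, Sam), (28, Argo, 4, Uma), (28, Helix, 13, Tai), (28, Helix, 15, Sam), (28, Helix, 4, Uma), (28, Lyra, 13, Tai), (28, Lyra, 15, Sam), (28, Lyra, 4, Uma), (28, Zephyr, 13, Tai), (28, Zephyr, 15, Sam), (28, Zephyr, 4, Uma)}
σ[sname ≠ Fay]: keep tuples satisfying sname ≠ Fay → {(10, Alpha, 3, Lee), (20, Atlas, 28, Ola), (20, Atlas, 30, Ivy), (20, Zephyr, 28, Ola), (20, Zephyr, 30, Ivy), (28, Argo, 13, Tai), (28, Argo, 15, Sam), (28, Argo, 4, Uma), (28, Helix, 13, Tai), (28, Helix, 15, Sam), (28, Helix, 4, Uma), (28, Lyra, 13, Tai), (28, Lyra, 15, Sam), (28, Lyra, 4, Uma), (28, Zephyr, 13, Tai), (28, Zephyr, 15, Sam), (28, Zephyr, 4, Uma)}
Keep only column(s) sname, sid, tid (11 duplicate(s) eliminated): {(Ivy, 20, 30), (Lee, 10, 3), (Ola, 20, 28), (Sam, 28, 15), (Tai, 28, 13), (Uma, 28, 4)}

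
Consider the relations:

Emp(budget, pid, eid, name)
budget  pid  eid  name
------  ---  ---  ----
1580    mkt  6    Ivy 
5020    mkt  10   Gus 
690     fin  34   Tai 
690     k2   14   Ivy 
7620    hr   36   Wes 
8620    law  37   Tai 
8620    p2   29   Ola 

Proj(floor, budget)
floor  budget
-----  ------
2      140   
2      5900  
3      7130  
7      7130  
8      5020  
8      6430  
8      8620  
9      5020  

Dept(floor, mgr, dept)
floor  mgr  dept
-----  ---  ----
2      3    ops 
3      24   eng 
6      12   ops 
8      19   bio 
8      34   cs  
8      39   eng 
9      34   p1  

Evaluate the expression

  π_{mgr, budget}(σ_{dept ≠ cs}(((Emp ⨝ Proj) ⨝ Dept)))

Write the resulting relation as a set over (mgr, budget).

Natural join on budget: {(5020, mkt, 10, Gus, 8), (5020, mkt, 10, Gus, 9), (8620, law, 37, Tai, 8), (8620, p2, 29, Ola, 8)}
Natural join on floor: {(5020, mkt, 10, Gus, 8, 19, bio), (5020, mkt, 10, Gus, 8, 34, cs), (5020, mkt, 10, Gus, 8, 39, eng), (5020, mkt, 10, Gus, 9, 34, p1), (8620, law, 37, Tai, 8, 19, bio), (8620, law, 37, Tai, 8, 34, cs), (8620, law, 37, Tai, 8, 39, eng), (8620, p2, 29, Ola, 8, 19, bio), (8620, p2, 29, Ola, 8, 34, cs), (8620, p2, 29, Ola, 8, 39, eng)}
σ[dept ≠ cs]: keep tuples satisfying dept ≠ cs → {(5020, mkt, 10, Gus, 8, 19, bio), (5020, mkt, 10, Gus, 8, 39, eng), (5020, mkt, 10, Gus, 9, 34, p1), (8620, law, 37, Tai, 8, 19, bio), (8620, law, 37, Tai, 8, 39, eng), (8620, p2, 29, Ola, 8, 19, bio), (8620, p2, 29, Ola, 8, 39, eng)}
Projecting to mgr, budget (2 duplicate(s) eliminated): {(19, 5020), (19, 8620), (34, 5020), (39, 5020), (39, 8620)}

{(19, 5020), (19, 8620), (34, 5020), (39, 5020), (39, 8620)}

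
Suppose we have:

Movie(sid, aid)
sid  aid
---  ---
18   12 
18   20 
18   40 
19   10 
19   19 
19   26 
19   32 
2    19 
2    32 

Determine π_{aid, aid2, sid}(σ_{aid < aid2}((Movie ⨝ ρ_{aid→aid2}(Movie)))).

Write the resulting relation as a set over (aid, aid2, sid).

{(10, 19, 19), (10, 26, 19), (10, 32, 19), (12, 20, 18), (12, 40, 18), (19, 26, 19), (19, 32, 19), (19, 32, 2), (20, 40, 18), (26, 32, 19)}

ρ[aid→aid2]: schema becomes (sid, aid2); tuples unchanged.
Movie ⋈ ρ_{aid→aid2}(Movie) (natural join on sid): {(18, 12, 12), (18, 12, 20), (18, 12, 40), (18, 20, 12), (18, 20, 20), (18, 20, 40), (18, 40, 12), (18, 40, 20), (18, 40, 40), (19, 10, 10), (19, 10, 19), (19, 10, 26), (19, 10, 32), (19, 19, 10), (19, 19, 19), (19, 19, 26), (19, 19, 32), (19, 26, 10), (19, 26, 19), (19, 26, 26), (19, 26, 32), (19, 32, 10), (19, 32, 19), (19, 32, 26), (19, 32, 32), (2, 19, 19), (2, 19, 32), (2, 32, 19), (2, 32, 32)}
σ[aid < aid2]: keep tuples satisfying aid < aid2 → {(18, 12, 20), (18, 12, 40), (18, 20, 40), (19, 10, 19), (19, 10, 26), (19, 10, 32), (19, 19, 26), (19, 19, 32), (19, 26, 32), (2, 19, 32)}
π[aid, aid2, sid]: project onto (aid, aid2, sid) → {(10, 19, 19), (10, 26, 19), (10, 32, 19), (12, 20, 18), (12, 40, 18), (19, 26, 19), (19, 32, 19), (19, 32, 2), (20, 40, 18), (26, 32, 19)}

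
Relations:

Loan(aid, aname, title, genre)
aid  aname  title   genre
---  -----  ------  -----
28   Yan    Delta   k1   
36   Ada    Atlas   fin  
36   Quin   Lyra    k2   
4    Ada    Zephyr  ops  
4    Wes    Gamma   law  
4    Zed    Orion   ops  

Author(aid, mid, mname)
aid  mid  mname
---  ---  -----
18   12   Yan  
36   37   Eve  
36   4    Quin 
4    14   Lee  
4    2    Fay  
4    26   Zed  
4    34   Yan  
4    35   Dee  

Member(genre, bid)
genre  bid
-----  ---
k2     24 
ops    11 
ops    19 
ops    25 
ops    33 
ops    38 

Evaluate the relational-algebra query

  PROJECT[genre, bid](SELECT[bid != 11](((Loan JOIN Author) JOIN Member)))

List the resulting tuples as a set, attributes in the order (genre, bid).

Natural join on aid: {(36, Ada, Atlas, fin, 37, Eve), (36, Ada, Atlas, fin, 4, Quin), (36, Quin, Lyra, k2, 37, Eve), (36, Quin, Lyra, k2, 4, Quin), (4, Ada, Zephyr, ops, 14, Lee), (4, Ada, Zephyr, ops, 2, Fay), (4, Ada, Zephyr, ops, 26, Zed), (4, Ada, Zephyr, ops, 34, Yan), (4, Ada, Zephyr, ops, 35, Dee), (4, Wes, Gamma, law, 14, Lee), (4, Wes, Gamma, law, 2, Fay), (4, Wes, Gamma, law, 26, Zed), (4, Wes, Gamma, law, 34, Yan), (4, Wes, Gamma, law, 35, Dee), (4, Zed, Orion, ops, 14, Lee), (4, Zed, Orion, ops, 2, Fay), (4, Zed, Orion, ops, 26, Zed), (4, Zed, Orion, ops, 34, Yan), (4, Zed, Orion, ops, 35, Dee)}
Natural join on genre: {(36, Quin, Lyra, k2, 37, Eve, 24), (36, Quin, Lyra, k2, 4, Quin, 24), (4, Ada, Zephyr, ops, 14, Lee, 11), (4, Ada, Zephyr, ops, 14, Lee, 19), (4, Ada, Zephyr, ops, 14, Lee, 25), (4, Ada, Zephyr, ops, 14, Lee, 33), (4, Ada, Zephyr, ops, 14, Lee, 38), (4, Ada, Zephyr, ops, 2, Fay, 11), (4, Ada, Zephyr, ops, 2, Fay, 19), (4, Ada, Zephyr, ops, 2, Fay, 25), (4, Ada, Zephyr, ops, 2, Fay, 33), (4, Ada, Zephyr, ops, 2, Fay, 38), (4, Ada, Zephyr, ops, 26, Zed, 11), (4, Ada, Zephyr, ops, 26, Zed, 19), (4, Ada, Zephyr, ops, 26, Zed, 25), (4, Ada, Zephyr, ops, 26, Zed, 33), (4, Ada, Zephyr, ops, 26, Zed, 38), (4, Ada, Zephyr, ops, 34, Yan, 11), (4, Ada, Zephyr, ops, 34, Yan, 19), (4, Ada, Zephyr, ops, 34, Yan, 25), (4, Ada, Zephyr, ops, 34, Yan, 33), (4, Ada, Zephyr, ops, 34, Yan, 38), (4, Ada, Zephyr, ops, 35, Dee, 11), (4, Ada, Zephyr, ops, 35, Dee, 19), (4, Ada, Zephyr, ops, 35, Dee, 25), (4, Ada, Zephyr, ops, 35, Dee, 33), (4, Ada, Zephyr, ops, 35, Dee, 38), (4, Zed, Orion, ops, 14, Lee, 11), (4, Zed, Orion, ops, 14, Lee, 19), (4, Zed, Orion, ops, 14, Lee, 25), (4, Zed, Orion, ops, 14, Lee, 33), (4, Zed, Orion, ops, 14, Lee, 38), (4, Zed, Orion, ops, 2, Fay, 11), (4, Zed, Orion, ops, 2, Fay, 19), (4, Zed, Orion, ops, 2, Fay, 25), (4, Zed, Orion, ops, 2, Fay, 33), (4, Zed, Orion, ops, 2, Fay, 38), (4, Zed, Orion, ops, 26, Zed, 11), (4, Zed, Orion, ops, 26, Zed, 19), (4, Zed, Orion, ops, 26, Zed, 25), (4, Zed, Orion, ops, 26, Zed, 33), (4, Zed, Orion, ops, 26, Zed, 38), (4, Zed, Orion, ops, 34, Yan, 11), (4, Zed, Orion, ops, 34, Yan, 19), (4, Zed, Orion, ops, 34, Yan, 25), (4, Zed, Orion, ops, 34, Yan, 33), (4, Zed, Orion, ops, 34, Yan, 38), (4, Zed, Orion, ops, 35, Dee, 11), (4, Zed, Orion, ops, 35, Dee, 19), (4, Zed, Orion, ops, 35, Dee, 25), (4, Zed, Orion, ops, 35, Dee, 33), (4, Zed, Orion, ops, 35, Dee, 38)}
Filtering on bid != 11 leaves {(36, Quin, Lyra, k2, 37, Eve, 24), (36, Quin, Lyra, k2, 4, Quin, 24), (4, Ada, Zephyr, ops, 14, Lee, 19), (4, Ada, Zephyr, ops, 14, Lee, 25), (4, Ada, Zephyr, ops, 14, Lee, 33), (4, Ada, Zephyr, ops, 14, Lee, 38), (4, Ada, Zephyr, ops, 2, Fay, 19), (4, Ada, Zephyr, ops, 2, Fay, 25), (4, Ada, Zephyr, ops, 2, Fay, 33), (4, Ada, Zephyr, ops, 2, Fay, 38), (4, Ada, Zephyr, ops, 26, Zed, 19), (4, Ada, Zephyr, ops, 26, Zed, 25), (4, Ada, Zephyr, ops, 26, Zed, 33), (4, Ada, Zephyr, ops, 26, Zed, 38), (4, Ada, Zephyr, ops, 34, Yan, 19), (4, Ada, Zephyr, ops, 34, Yan, 25), (4, Ada, Zephyr, ops, 34, Yan, 33), (4, Ada, Zephyr, ops, 34, Yan, 38), (4, Ada, Zephyr, ops, 35, Dee, 19), (4, Ada, Zephyr, ops, 35, Dee, 25), (4, Ada, Zephyr, ops, 35, Dee, 33), (4, Ada, Zephyr, ops, 35, Dee, 38), (4, Zed, Orion, ops, 14, Lee, 19), (4, Zed, Orion, ops, 14, Lee, 25), (4, Zed, Orion, ops, 14, Lee, 33), (4, Zed, Orion, ops, 14, Lee, 38), (4, Zed, Orion, ops, 2, Fay, 19), (4, Zed, Orion, ops, 2, Fay, 25), (4, Zed, Orion, ops, 2, Fay, 33), (4, Zed, Orion, ops, 2, Fay, 38), (4, Zed, Orion, ops, 26, Zed, 19), (4, Zed, Orion, ops, 26, Zed, 25), (4, Zed, Orion, ops, 26, Zed, 33), (4, Zed, Orion, ops, 26, Zed, 38), (4, Zed, Orion, ops, 34, Yan, 19), (4, Zed, Orion, ops, 34, Yan, 25), (4, Zed, Orion, ops, 34, Yan, 33), (4, Zed, Orion, ops, 34, Yan, 38), (4, Zed, Orion, ops, 35, Dee, 19), (4, Zed, Orion, ops, 35, Dee, 25), (4, Zed, Orion, ops, 35, Dee, 33), (4, Zed, Orion, ops, 35, Dee, 38)}.
π[genre, bid]: project onto (genre, bid) (37 duplicate(s) eliminated) → {(k2, 24), (ops, 19), (ops, 25), (ops, 33), (ops, 38)}

{(k2, 24), (ops, 19), (ops, 25), (ops, 33), (ops, 38)}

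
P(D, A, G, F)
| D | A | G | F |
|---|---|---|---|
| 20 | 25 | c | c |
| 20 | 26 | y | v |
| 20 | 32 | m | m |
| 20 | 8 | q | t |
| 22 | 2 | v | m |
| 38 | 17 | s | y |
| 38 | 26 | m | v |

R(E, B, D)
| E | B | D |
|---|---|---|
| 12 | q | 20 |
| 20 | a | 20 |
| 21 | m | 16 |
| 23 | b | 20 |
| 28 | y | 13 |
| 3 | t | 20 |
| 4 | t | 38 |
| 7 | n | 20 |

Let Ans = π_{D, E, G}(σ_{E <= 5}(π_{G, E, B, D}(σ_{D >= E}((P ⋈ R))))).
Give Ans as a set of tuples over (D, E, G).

{(20, 3, c), (20, 3, m), (20, 3, q), (20, 3, y), (38, 4, m), (38, 4, s)}

P ⋈ R (natural join on D): {(20, 25, c, c, 12, q), (20, 25, c, c, 20, a), (20, 25, c, c, 23, b), (20, 25, c, c, 3, t), (20, 25, c, c, 7, n), (20, 26, y, v, 12, q), (20, 26, y, v, 20, a), (20, 26, y, v, 23, b), (20, 26, y, v, 3, t), (20, 26, y, v, 7, n), (20, 32, m, m, 12, q), (20, 32, m, m, 20, a), (20, 32, m, m, 23, b), (20, 32, m, m, 3, t), (20, 32, m, m, 7, n), (20, 8, q, t, 12, q), (20, 8, q, t, 20, a), (20, 8, q, t, 23, b), (20, 8, q, t, 3, t), (20, 8, q, t, 7, n), (38, 17, s, y, 4, t), (38, 26, m, v, 4, t)}
Filtering on D >= E leaves {(20, 25, c, c, 12, q), (20, 25, c, c, 20, a), (20, 25, c, c, 3, t), (20, 25, c, c, 7, n), (20, 26, y, v, 12, q), (20, 26, y, v, 20, a), (20, 26, y, v, 3, t), (20, 26, y, v, 7, n), (20, 32, m, m, 12, q), (20, 32, m, m, 20, a), (20, 32, m, m, 3, t), (20, 32, m, m, 7, n), (20, 8, q, t, 12, q), (20, 8, q, t, 20, a), (20, 8, q, t, 3, t), (20, 8, q, t, 7, n), (38, 17, s, y, 4, t), (38, 26, m, v, 4, t)}.
Projecting to G, E, B, D: {(c, 12, q, 20), (c, 20, a, 20), (c, 3, t, 20), (c, 7, n, 20), (m, 12, q, 20), (m, 20, a, 20), (m, 3, t, 20), (m, 4, t, 38), (m, 7, n, 20), (q, 12, q, 20), (q, 20, a, 20), (q, 3, t, 20), (q, 7, n, 20), (s, 4, t, 38), (y, 12, q, 20), (y, 20, a, 20), (y, 3, t, 20), (y, 7, n, 20)}
Filtering on E <= 5 leaves {(c, 3, t, 20), (m, 3, t, 20), (m, 4, t, 38), (q, 3, t, 20), (s, 4, t, 38), (y, 3, t, 20)}.
Projecting to D, E, G: {(20, 3, c), (20, 3, m), (20, 3, q), (20, 3, y), (38, 4, m), (38, 4, s)}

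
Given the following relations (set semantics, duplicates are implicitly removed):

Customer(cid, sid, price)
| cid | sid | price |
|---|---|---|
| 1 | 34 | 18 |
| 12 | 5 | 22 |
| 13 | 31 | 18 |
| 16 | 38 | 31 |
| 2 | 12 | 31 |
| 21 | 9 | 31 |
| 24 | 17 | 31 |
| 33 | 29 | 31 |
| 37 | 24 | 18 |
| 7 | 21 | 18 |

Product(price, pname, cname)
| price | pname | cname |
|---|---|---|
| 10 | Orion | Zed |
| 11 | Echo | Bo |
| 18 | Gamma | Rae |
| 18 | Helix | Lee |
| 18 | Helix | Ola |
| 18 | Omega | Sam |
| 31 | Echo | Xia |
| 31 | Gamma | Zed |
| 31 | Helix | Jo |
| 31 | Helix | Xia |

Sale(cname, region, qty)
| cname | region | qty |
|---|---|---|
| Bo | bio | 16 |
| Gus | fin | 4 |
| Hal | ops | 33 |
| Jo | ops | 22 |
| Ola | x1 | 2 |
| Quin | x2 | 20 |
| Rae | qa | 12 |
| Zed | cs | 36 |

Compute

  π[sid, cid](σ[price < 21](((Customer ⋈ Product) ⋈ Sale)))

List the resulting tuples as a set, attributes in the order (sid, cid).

{(21, 7), (24, 37), (31, 13), (34, 1)}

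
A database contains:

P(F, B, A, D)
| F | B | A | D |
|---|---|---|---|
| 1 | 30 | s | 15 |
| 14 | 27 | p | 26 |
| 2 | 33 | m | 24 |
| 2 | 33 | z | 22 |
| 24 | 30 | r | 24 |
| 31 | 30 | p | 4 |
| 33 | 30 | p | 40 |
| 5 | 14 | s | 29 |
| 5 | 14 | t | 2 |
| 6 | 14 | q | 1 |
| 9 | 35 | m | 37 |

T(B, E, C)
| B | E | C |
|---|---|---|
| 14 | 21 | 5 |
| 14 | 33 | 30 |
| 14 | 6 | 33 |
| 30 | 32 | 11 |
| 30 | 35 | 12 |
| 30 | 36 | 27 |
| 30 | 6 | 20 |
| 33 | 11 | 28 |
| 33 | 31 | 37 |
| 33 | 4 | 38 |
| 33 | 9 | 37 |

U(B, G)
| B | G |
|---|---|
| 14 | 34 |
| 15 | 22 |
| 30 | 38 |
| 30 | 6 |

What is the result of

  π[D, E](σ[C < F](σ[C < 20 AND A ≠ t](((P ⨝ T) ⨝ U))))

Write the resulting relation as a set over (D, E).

Joining P and T on B yields {(1, 30, s, 15, 32, 11), (1, 30, s, 15, 35, 12), (1, 30, s, 15, 36, 27), (1, 30, s, 15, 6, 20), (2, 33, m, 24, 11, 28), (2, 33, m, 24, 31, 37), (2, 33, m, 24, 4, 38), (2, 33, m, 24, 9, 37), (2, 33, z, 22, 11, 28), (2, 33, z, 22, 31, 37), (2, 33, z, 22, 4, 38), (2, 33, z, 22, 9, 37), (24, 30, r, 24, 32, 11), (24, 30, r, 24, 35, 12), (24, 30, r, 24, 36, 27), (24, 30, r, 24, 6, 20), (31, 30, p, 4, 32, 11), (31, 30, p, 4, 35, 12), (31, 30, p, 4, 36, 27), (31, 30, p, 4, 6, 20), (33, 30, p, 40, 32, 11), (33, 30, p, 40, 35, 12), (33, 30, p, 40, 36, 27), (33, 30, p, 40, 6, 20), (5, 14, s, 29, 21, 5), (5, 14, s, 29, 33, 30), (5, 14, s, 29, 6, 33), (5, 14, t, 2, 21, 5), (5, 14, t, 2, 33, 30), (5, 14, t, 2, 6, 33), (6, 14, q, 1, 21, 5), (6, 14, q, 1, 33, 30), (6, 14, q, 1, 6, 33)}.
Joining (P ⨝ T) and U on B yields {(1, 30, s, 15, 32, 11, 38), (1, 30, s, 15, 32, 11, 6), (1, 30, s, 15, 35, 12, 38), (1, 30, s, 15, 35, 12, 6), (1, 30, s, 15, 36, 27, 38), (1, 30, s, 15, 36, 27, 6), (1, 30, s, 15, 6, 20, 38), (1, 30, s, 15, 6, 20, 6), (24, 30, r, 24, 32, 11, 38), (24, 30, r, 24, 32, 11, 6), (24, 30, r, 24, 35, 12, 38), (24, 30, r, 24, 35, 12, 6), (24, 30, r, 24, 36, 27, 38), (24, 30, r, 24, 36, 27, 6), (24, 30, r, 24, 6, 20, 38), (24, 30, r, 24, 6, 20, 6), (31, 30, p, 4, 32, 11, 38), (31, 30, p, 4, 32, 11, 6), (31, 30, p, 4, 35, 12, 38), (31, 30, p, 4, 35, 12, 6), (31, 30, p, 4, 36, 27, 38), (31, 30, p, 4, 36, 27, 6), (31, 30, p, 4, 6, 20, 38), (31, 30, p, 4, 6, 20, 6), (33, 30, p, 40, 32, 11, 38), (33, 30, p, 40, 32, 11, 6), (33, 30, p, 40, 35, 12, 38), (33, 30, p, 40, 35, 12, 6), (33, 30, p, 40, 36, 27, 38), (33, 30, p, 40, 36, 27, 6), (33, 30, p, 40, 6, 20, 38), (33, 30, p, 40, 6, 20, 6), (5, 14, s, 29, 21, 5, 34), (5, 14, s, 29, 33, 30, 34), (5, 14, s, 29, 6, 33, 34), (5, 14, t, 2, 21, 5, 34), (5, 14, t, 2, 33, 30, 34), (5, 14, t, 2, 6, 33, 34), (6, 14, q, 1, 21, 5, 34), (6, 14, q, 1, 33, 30, 34), (6, 14, q, 1, 6, 33, 34)}.
σ[C < 20 AND A ≠ t]: keep tuples satisfying C < 20 AND A ≠ t → {(1, 30, s, 15, 32, 11, 38), (1, 30, s, 15, 32, 11, 6), (1, 30, s, 15, 35, 12, 38), (1, 30, s, 15, 35, 12, 6), (24, 30, r, 24, 32, 11, 38), (24, 30, r, 24, 32, 11, 6), (24, 30, r, 24, 35, 12, 38), (24, 30, r, 24, 35, 12, 6), (31, 30, p, 4, 32, 11, 38), (31, 30, p, 4, 32, 11, 6), (31, 30, p, 4, 35, 12, 38), (31, 30, p, 4, 35, 12, 6), (33, 30, p, 40, 32, 11, 38), (33, 30, p, 40, 32, 11, 6), (33, 30, p, 40, 35, 12, 38), (33, 30, p, 40, 35, 12, 6), (5, 14, s, 29, 21, 5, 34), (6, 14, q, 1, 21, 5, 34)}
σ[C < F]: keep tuples satisfying C < F → {(24, 30, r, 24, 32, 11, 38), (24, 30, r, 24, 32, 11, 6), (24, 30, r, 24, 35, 12, 38), (24, 30, r, 24, 35, 12, 6), (31, 30, p, 4, 32, 11, 38), (31, 30, p, 4, 32, 11, 6), (31, 30, p, 4, 35, 12, 38), (31, 30, p, 4, 35, 12, 6), (33, 30, p, 40, 32, 11, 38), (33, 30, p, 40, 32, 11, 6), (33, 30, p, 40, 35, 12, 38), (33, 30, p, 40, 35, 12, 6), (6, 14, q, 1, 21, 5, 34)}
π[D, E]: project onto (D, E) (6 duplicate(s) eliminated) → {(1, 21), (24, 32), (24, 35), (4, 32), (4, 35), (40, 32), (40, 35)}

{(1, 21), (24, 32), (24, 35), (4, 32), (4, 35), (40, 32), (40, 35)}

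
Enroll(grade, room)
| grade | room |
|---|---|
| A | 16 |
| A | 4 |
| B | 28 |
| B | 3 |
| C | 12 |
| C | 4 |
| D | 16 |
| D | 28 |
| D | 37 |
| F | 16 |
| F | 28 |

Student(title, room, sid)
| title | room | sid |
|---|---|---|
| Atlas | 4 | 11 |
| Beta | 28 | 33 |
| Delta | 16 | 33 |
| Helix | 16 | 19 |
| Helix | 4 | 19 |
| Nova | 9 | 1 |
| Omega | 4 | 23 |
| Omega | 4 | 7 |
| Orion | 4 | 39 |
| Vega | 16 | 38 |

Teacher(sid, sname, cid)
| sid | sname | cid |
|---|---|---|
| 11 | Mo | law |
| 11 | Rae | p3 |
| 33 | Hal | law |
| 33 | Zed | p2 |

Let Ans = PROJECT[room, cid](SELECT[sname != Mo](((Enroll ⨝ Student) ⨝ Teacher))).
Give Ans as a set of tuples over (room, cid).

{(16, law), (16, p2), (28, law), (28, p2), (4, p3)}

Enroll ⋈ Student (natural join on room): {(A, 16, Delta, 33), (A, 16, Helix, 19), (A, 16, Vega, 38), (A, 4, Atlas, 11), (A, 4, Helix, 19), (A, 4, Omega, 23), (A, 4, Omega, 7), (A, 4, Orion, 39), (B, 28, Beta, 33), (C, 4, Atlas, 11), (C, 4, Helix, 19), (C, 4, Omega, 23), (C, 4, Omega, 7), (C, 4, Orion, 39), (D, 16, Delta, 33), (D, 16, Helix, 19), (D, 16, Vega, 38), (D, 28, Beta, 33), (F, 16, Delta, 33), (F, 16, Helix, 19), (F, 16, Vega, 38), (F, 28, Beta, 33)}
(Enroll ⨝ Student) ⋈ Teacher (natural join on sid): {(A, 16, Delta, 33, Hal, law), (A, 16, Delta, 33, Zed, p2), (A, 4, Atlas, 11, Mo, law), (A, 4, Atlas, 11, Rae, p3), (B, 28, Beta, 33, Hal, law), (B, 28, Beta, 33, Zed, p2), (C, 4, Atlas, 11, Mo, law), (C, 4, Atlas, 11, Rae, p3), (D, 16, Delta, 33, Hal, law), (D, 16, Delta, 33, Zed, p2), (D, 28, Beta, 33, Hal, law), (D, 28, Beta, 33, Zed, p2), (F, 16, Delta, 33, Hal, law), (F, 16, Delta, 33, Zed, p2), (F, 28, Beta, 33, Hal, law), (F, 28, Beta, 33, Zed, p2)}
σ[sname != Mo]: keep tuples satisfying sname != Mo → {(A, 16, Delta, 33, Hal, law), (A, 16, Delta, 33, Zed, p2), (A, 4, Atlas, 11, Rae, p3), (B, 28, Beta, 33, Hal, law), (B, 28, Beta, 33, Zed, p2), (C, 4, Atlas, 11, Rae, p3), (D, 16, Delta, 33, Hal, law), (D, 16, Delta, 33, Zed, p2), (D, 28, Beta, 33, Hal, law), (D, 28, Beta, 33, Zed, p2), (F, 16, Delta, 33, Hal, law), (F, 16, Delta, 33, Zed, p2), (F, 28, Beta, 33, Hal, law), (F, 28, Beta, 33, Zed, p2)}
Projecting to room, cid (9 duplicate(s) eliminated): {(16, law), (16, p2), (28, law), (28, p2), (4, p3)}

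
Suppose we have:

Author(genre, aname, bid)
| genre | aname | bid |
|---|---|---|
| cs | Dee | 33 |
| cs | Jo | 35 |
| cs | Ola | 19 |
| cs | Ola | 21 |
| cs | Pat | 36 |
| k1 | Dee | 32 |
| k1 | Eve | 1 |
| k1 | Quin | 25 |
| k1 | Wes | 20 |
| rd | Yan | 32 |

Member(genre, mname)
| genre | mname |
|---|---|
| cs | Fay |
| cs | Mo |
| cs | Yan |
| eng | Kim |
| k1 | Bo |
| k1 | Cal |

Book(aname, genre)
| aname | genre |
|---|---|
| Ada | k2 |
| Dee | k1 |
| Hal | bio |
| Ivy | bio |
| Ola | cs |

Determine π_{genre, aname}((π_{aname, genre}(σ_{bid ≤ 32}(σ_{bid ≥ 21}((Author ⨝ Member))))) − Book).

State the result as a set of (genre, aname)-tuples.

{(k1, Quin)}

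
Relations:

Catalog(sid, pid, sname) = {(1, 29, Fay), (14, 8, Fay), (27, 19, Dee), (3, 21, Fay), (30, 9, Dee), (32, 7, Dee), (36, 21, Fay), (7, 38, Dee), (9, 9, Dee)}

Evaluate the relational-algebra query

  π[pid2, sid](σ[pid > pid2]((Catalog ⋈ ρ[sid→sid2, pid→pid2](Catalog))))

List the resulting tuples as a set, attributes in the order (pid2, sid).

ρ[sid→sid2, pid→pid2]: schema becomes (sid2, pid2, sname); tuples unchanged.
Joining Catalog and ρ[sid→sid2, pid→pid2](Catalog) on sname yields {(1, 29, Fay, 1, 29), (1, 29, Fay, 14, 8), (1, 29, Fay, 3, 21), (1, 29, Fay, 36, 21), (14, 8, Fay, 1, 29), (14, 8, Fay, 14, 8), (14, 8, Fay, 3, 21), (14, 8, Fay, 36, 21), (27, 19, Dee, 27, 19), (27, 19, Dee, 30, 9), (27, 19, Dee, 32, 7), (27, 19, Dee, 7, 38), (27, 19, Dee, 9, 9), (3, 21, Fay, 1, 29), (3, 21, Fay, 14, 8), (3, 21, Fay, 3, 21), (3, 21, Fay, 36, 21), (30, 9, Dee, 27, 19), (30, 9, Dee, 30, 9), (30, 9, Dee, 32, 7), (30, 9, Dee, 7, 38), (30, 9, Dee, 9, 9), (32, 7, Dee, 27, 19), (32, 7, Dee, 30, 9), (32, 7, Dee, 32, 7), (32, 7, Dee, 7, 38), (32, 7, Dee, 9, 9), (36, 21, Fay, 1, 29), (36, 21, Fay, 14, 8), (36, 21, Fay, 3, 21), (36, 21, Fay, 36, 21), (7, 38, Dee, 27, 19), (7, 38, Dee, 30, 9), (7, 38, Dee, 32, 7), (7, 38, Dee, 7, 38), (7, 38, Dee, 9, 9), (9, 9, Dee, 27, 19), (9, 9, Dee, 30, 9), (9, 9, Dee, 32, 7), (9, 9, Dee, 7, 38), (9, 9, Dee, 9, 9)}.
Selection pid > pid2: {(1, 29, Fay, 14, 8), (1, 29, Fay, 3, 21), (1, 29, Fay, 36, 21), (27, 19, Dee, 30, 9), (27, 19, Dee, 32, 7), (27, 19, Dee, 9, 9), (3, 21, Fay, 14, 8), (30, 9, Dee, 32, 7), (36, 21, Fay, 14, 8), (7, 38, Dee, 27, 19), (7, 38, Dee, 30, 9), (7, 38, Dee, 32, 7), (7, 38, Dee, 9, 9), (9, 9, Dee, 32, 7)}
Keep only column(s) pid2, sid (3 duplicate(s) eliminated): {(19, 7), (21, 1), (7, 27), (7, 30), (7, 7), (7, 9), (8, 1), (8, 3), (8, 36), (9, 27), (9, 7)}

{(19, 7), (21, 1), (7, 27), (7, 30), (7, 7), (7, 9), (8, 1), (8, 3), (8, 36), (9, 27), (9, 7)}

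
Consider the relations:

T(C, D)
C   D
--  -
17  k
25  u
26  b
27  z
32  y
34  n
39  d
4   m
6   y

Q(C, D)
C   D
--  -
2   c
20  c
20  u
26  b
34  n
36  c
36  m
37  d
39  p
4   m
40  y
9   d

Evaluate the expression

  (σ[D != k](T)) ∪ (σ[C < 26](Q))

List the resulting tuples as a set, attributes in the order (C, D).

{(2, c), (20, c), (20, u), (25, u), (26, b), (27, z), (32, y), (34, n), (39, d), (4, m), (6, y), (9, d)}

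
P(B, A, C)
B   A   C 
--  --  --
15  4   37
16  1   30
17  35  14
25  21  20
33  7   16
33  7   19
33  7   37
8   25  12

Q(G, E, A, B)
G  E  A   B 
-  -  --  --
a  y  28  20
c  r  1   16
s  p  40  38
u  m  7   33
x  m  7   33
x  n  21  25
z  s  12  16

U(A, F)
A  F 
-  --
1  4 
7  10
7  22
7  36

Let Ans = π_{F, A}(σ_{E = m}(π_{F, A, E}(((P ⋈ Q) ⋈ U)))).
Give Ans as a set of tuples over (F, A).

{(10, 7), (22, 7), (36, 7)}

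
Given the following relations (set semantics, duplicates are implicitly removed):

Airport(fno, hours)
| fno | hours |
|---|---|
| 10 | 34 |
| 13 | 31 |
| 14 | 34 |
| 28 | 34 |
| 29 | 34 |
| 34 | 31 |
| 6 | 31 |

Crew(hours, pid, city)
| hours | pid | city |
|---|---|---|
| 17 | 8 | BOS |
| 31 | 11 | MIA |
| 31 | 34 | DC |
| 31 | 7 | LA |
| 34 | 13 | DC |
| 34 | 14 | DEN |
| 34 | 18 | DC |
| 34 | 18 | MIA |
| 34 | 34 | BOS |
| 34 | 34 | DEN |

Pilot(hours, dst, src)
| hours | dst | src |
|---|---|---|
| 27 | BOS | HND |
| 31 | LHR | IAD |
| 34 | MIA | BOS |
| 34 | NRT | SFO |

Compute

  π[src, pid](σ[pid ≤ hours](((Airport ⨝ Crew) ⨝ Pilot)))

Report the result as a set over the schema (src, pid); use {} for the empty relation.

Natural join on hours: {(10, 34, 13, DC), (10, 34, 14, DEN), (10, 34, 18, DC), (10, 34, 18, MIA), (10, 34, 34, BOS), (10, 34, 34, DEN), (13, 31, 11, MIA), (13, 31, 34, DC), (13, 31, 7, LA), (14, 34, 13, DC), (14, 34, 14, DEN), (14, 34, 18, DC), (14, 34, 18, MIA), (14, 34, 34, BOS), (14, 34, 34, DEN), (28, 34, 13, DC), (28, 34, 14, DEN), (28, 34, 18, DC), (28, 34, 18, MIA), (28, 34, 34, BOS), (28, 34, 34, DEN), (29, 34, 13, DC), (29, 34, 14, DEN), (29, 34, 18, DC), (29, 34, 18, MIA), (29, 34, 34, BOS), (29, 34, 34, DEN), (34, 31, 11, MIA), (34, 31, 34, DC), (34, 31, 7, LA), (6, 31, 11, MIA), (6, 31, 34, DC), (6, 31, 7, LA)}
Natural join on hours: {(10, 34, 13, DC, MIA, BOS), (10, 34, 13, DC, NRT, SFO), (10, 34, 14, DEN, MIA, BOS), (10, 34, 14, DEN, NRT, SFO), (10, 34, 18, DC, MIA, BOS), (10, 34, 18, DC, NRT, SFO), (10, 34, 18, MIA, MIA, BOS), (10, 34, 18, MIA, NRT, SFO), (10, 34, 34, BOS, MIA, BOS), (10, 34, 34, BOS, NRT, SFO), (10, 34, 34, DEN, MIA, BOS), (10, 34, 34, DEN, NRT, SFO), (13, 31, 11, MIA, LHR, IAD), (13, 31, 34, DC, LHR, IAD), (13, 31, 7, LA, LHR, IAD), (14, 34, 13, DC, MIA, BOS), (14, 34, 13, DC, NRT, SFO), (14, 34, 14, DEN, MIA, BOS), (14, 34, 14, DEN, NRT, SFO), (14, 34, 18, DC, MIA, BOS), (14, 34, 18, DC, NRT, SFO), (14, 34, 18, MIA, MIA, BOS), (14, 34, 18, MIA, NRT, SFO), (14, 34, 34, BOS, MIA, BOS), (14, 34, 34, BOS, NRT, SFO), (14, 34, 34, DEN, MIA, BOS), (14, 34, 34, DEN, NRT, SFO), (28, 34, 13, DC, MIA, BOS), (28, 34, 13, DC, NRT, SFO), (28, 34, 14, DEN, MIA, BOS), (28, 34, 14, DEN, NRT, SFO), (28, 34, 18, DC, MIA, BOS), (28, 34, 18, DC, NRT, SFO), (28, 34, 18, MIA, MIA, BOS), (28, 34, 18, MIA, NRT, SFO), (28, 34, 34, BOS, MIA, BOS), (28, 34, 34, BOS, NRT, SFO), (28, 34, 34, DEN, MIA, BOS), (28, 34, 34, DEN, NRT, SFO), (29, 34, 13, DC, MIA, BOS), (29, 34, 13, DC, NRT, SFO), (29, 34, 14, DEN, MIA, BOS), (29, 34, 14, DEN, NRT, SFO), (29, 34, 18, DC, MIA, BOS), (29, 34, 18, DC, NRT, SFO), (29, 34, 18, MIA, MIA, BOS), (29, 34, 18, MIA, NRT, SFO), (29, 34, 34, BOS, MIA, BOS), (29, 34, 34, BOS, NRT, SFO), (29, 34, 34, DEN, MIA, BOS), (29, 34, 34, DEN, NRT, SFO), (34, 31, 11, MIA, LHR, IAD), (34, 31, 34, DC, LHR, IAD), (34, 31, 7, LA, LHR, IAD), (6, 31, 11, MIA, LHR, IAD), (6, 31, 34, DC, LHR, IAD), (6, 31, 7, LA, LHR, IAD)}
Selection pid ≤ hours: {(10, 34, 13, DC, MIA, BOS), (10, 34, 13, DC, NRT, SFO), (10, 34, 14, DEN, MIA, BOS), (10, 34, 14, DEN, NRT, SFO), (10, 34, 18, DC, MIA, BOS), (10, 34, 18, DC, NRT, SFO), (10, 34, 18, MIA, MIA, BOS), (10, 34, 18, MIA, NRT, SFO), (10, 34, 34, BOS, MIA, BOS), (10, 34, 34, BOS, NRT, SFO), (10, 34, 34, DEN, MIA, BOS), (10, 34, 34, DEN, NRT, SFO), (13, 31, 11, MIA, LHR, IAD), (13, 31, 7, LA, LHR, IAD), (14, 34, 13, DC, MIA, BOS), (14, 34, 13, DC, NRT, SFO), (14, 34, 14, DEN, MIA, BOS), (14, 34, 14, DEN, NRT, SFO), (14, 34, 18, DC, MIA, BOS), (14, 34, 18, DC, NRT, SFO), (14, 34, 18, MIA, MIA, BOS), (14, 34, 18, MIA, NRT, SFO), (14, 34, 34, BOS, MIA, BOS), (14, 34, 34, BOS, NRT, SFO), (14, 34, 34, DEN, MIA, BOS), (14, 34, 34, DEN, NRT, SFO), (28, 34, 13, DC, MIA, BOS), (28, 34, 13, DC, NRT, SFO), (28, 34, 14, DEN, MIA, BOS), (28, 34, 14, DEN, NRT, SFO), (28, 34, 18, DC, MIA, BOS), (28, 34, 18, DC, NRT, SFO), (28, 34, 18, MIA, MIA, BOS), (28, 34, 18, MIA, NRT, SFO), (28, 34, 34, BOS, MIA, BOS), (28, 34, 34, BOS, NRT, SFO), (28, 34, 34, DEN, MIA, BOS), (28, 34, 34, DEN, NRT, SFO), (29, 34, 13, DC, MIA, BOS), (29, 34, 13, DC, NRT, SFO), (29, 34, 14, DEN, MIA, BOS), (29, 34, 14, DEN, NRT, SFO), (29, 34, 18, DC, MIA, BOS), (29, 34, 18, DC, NRT, SFO), (29, 34, 18, MIA, MIA, BOS), (29, 34, 18, MIA, NRT, SFO), (29, 34, 34, BOS, MIA, BOS), (29, 34, 34, BOS, NRT, SFO), (29, 34, 34, DEN, MIA, BOS), (29, 34, 34, DEN, NRT, SFO), (34, 31, 11, MIA, LHR, IAD), (34, 31, 7, LA, LHR, IAD), (6, 31, 11, MIA, LHR, IAD), (6, 31, 7, LA, LHR, IAD)}
Projecting to src, pid (44 duplicate(s) eliminated): {(BOS, 13), (BOS, 14), (BOS, 18), (BOS, 34), (IAD, 11), (IAD, 7), (SFO, 13), (SFO, 14), (SFO, 18), (SFO, 34)}

{(BOS, 13), (BOS, 14), (BOS, 18), (BOS, 34), (IAD, 11), (IAD, 7), (SFO, 13), (SFO, 14), (SFO, 18), (SFO, 34)}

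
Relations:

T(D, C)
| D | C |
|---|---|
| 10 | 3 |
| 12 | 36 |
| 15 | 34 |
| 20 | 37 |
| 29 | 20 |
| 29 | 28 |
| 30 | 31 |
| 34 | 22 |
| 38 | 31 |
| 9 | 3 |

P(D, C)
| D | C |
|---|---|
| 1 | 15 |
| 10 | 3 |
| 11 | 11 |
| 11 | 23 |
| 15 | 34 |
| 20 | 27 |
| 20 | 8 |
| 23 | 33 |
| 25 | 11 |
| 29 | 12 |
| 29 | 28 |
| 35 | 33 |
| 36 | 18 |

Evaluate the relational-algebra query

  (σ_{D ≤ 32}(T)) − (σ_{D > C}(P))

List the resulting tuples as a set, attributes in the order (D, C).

{(12, 36), (15, 34), (20, 37), (29, 20), (30, 31), (9, 3)}

Selection D ≤ 32: {(10, 3), (12, 36), (15, 34), (20, 37), (29, 20), (29, 28), (30, 31), (9, 3)}
Selection D > C: {(10, 3), (20, 8), (25, 11), (29, 12), (29, 28), (35, 33), (36, 18)}
Set difference of the two operands is {(12, 36), (15, 34), (20, 37), (29, 20), (30, 31), (9, 3)}.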